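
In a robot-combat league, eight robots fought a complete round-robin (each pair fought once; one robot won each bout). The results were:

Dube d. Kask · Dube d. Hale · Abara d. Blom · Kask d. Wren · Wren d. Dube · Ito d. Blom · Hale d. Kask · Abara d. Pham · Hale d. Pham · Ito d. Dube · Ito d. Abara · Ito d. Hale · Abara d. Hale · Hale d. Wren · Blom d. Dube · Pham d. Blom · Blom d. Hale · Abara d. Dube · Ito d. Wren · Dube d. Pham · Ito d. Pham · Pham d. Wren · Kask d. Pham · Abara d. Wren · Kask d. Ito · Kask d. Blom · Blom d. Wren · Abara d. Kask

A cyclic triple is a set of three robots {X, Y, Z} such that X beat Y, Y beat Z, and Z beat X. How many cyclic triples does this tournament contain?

Win totals: Blom 3, Abara 6, Wren 1, Ito 6, Dube 3, Pham 2, Kask 4, Hale 3.
A robot with w wins dominates both others in C(w,2) triples; summing gives 3 + 15 + 0 + 15 + 3 + 1 + 6 + 3 = 46 transitive triples.
Total triples C(8,3) = 56, so cyclic triples = 56 − 46 = 10.

10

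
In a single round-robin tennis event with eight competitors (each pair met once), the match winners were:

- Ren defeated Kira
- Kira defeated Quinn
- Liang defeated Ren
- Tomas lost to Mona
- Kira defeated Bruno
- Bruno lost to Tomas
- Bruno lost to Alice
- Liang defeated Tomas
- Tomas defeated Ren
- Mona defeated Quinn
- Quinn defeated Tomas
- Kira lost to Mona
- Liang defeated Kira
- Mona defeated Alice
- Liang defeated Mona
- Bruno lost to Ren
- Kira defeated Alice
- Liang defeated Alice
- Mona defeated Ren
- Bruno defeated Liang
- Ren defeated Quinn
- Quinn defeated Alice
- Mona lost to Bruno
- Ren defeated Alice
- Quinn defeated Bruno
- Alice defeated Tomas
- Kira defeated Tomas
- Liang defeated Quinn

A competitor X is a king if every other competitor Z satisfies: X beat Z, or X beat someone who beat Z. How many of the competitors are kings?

5

Tomas reaches everyone (king).
Quinn cannot reach Kira in two steps.
Kira reaches everyone (king).
Liang reaches everyone (king).
Bruno reaches everyone (king).
Mona cannot reach Liang in two steps.
Ren reaches everyone (king).
Alice cannot reach Quinn, Kira in two steps.
Kings: Tomas, Kira, Liang, Bruno, Ren — 5.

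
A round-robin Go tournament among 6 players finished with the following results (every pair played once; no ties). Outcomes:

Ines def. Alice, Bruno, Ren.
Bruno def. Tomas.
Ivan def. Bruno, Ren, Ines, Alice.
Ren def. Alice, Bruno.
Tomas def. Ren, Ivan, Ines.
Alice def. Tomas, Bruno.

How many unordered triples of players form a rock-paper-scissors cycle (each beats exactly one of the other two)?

6

Win totals: Ines 3, Alice 2, Ren 2, Bruno 1, Ivan 4, Tomas 3.
A player with w wins dominates both others in C(w,2) triples; summing gives 3 + 1 + 1 + 0 + 6 + 3 = 14 transitive triples.
Total triples C(6,3) = 20, so cyclic triples = 20 − 14 = 6.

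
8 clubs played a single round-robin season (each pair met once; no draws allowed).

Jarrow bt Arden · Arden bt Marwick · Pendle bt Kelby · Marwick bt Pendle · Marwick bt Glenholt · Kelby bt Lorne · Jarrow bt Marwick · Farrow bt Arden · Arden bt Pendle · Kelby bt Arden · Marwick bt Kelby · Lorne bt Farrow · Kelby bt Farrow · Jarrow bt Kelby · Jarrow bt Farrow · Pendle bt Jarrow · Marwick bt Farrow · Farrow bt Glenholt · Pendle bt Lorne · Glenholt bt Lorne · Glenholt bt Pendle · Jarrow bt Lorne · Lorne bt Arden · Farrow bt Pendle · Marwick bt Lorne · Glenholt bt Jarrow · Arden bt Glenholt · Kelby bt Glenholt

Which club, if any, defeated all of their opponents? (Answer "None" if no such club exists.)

None

Highest win total is Marwick with 5 (out of 7 possible).
Marwick lost to Jarrow, Arden, so no club went undefeated.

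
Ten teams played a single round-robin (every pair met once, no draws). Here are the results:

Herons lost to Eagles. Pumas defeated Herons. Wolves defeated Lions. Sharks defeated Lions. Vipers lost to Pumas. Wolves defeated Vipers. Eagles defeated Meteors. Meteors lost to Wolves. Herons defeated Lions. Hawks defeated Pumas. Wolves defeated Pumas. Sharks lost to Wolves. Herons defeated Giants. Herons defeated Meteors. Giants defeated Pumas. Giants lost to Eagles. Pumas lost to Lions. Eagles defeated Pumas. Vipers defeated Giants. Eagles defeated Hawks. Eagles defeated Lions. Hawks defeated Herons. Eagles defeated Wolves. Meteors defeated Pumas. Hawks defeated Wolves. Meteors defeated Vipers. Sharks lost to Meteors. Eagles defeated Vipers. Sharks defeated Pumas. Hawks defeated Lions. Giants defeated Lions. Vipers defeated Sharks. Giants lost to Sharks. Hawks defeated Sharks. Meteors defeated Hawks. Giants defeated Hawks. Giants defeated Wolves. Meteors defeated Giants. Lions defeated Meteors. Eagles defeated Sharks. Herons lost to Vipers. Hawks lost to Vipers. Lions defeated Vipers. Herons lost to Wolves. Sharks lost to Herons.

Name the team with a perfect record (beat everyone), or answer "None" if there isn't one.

Eagles

Eagles has 9 wins out of 9 opponents — a perfect record.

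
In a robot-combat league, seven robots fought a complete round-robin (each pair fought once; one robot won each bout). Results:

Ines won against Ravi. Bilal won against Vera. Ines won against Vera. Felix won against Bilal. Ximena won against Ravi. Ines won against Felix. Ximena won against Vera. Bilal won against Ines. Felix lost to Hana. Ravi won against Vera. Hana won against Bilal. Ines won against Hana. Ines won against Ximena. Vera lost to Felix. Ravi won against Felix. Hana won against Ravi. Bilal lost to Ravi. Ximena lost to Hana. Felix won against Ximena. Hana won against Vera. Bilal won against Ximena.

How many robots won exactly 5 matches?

2

Win totals: Ravi 3, Felix 3, Hana 5, Vera 0, Ximena 2, Bilal 3, Ines 5.
Exactly 5: Hana, Ines — 2 robots.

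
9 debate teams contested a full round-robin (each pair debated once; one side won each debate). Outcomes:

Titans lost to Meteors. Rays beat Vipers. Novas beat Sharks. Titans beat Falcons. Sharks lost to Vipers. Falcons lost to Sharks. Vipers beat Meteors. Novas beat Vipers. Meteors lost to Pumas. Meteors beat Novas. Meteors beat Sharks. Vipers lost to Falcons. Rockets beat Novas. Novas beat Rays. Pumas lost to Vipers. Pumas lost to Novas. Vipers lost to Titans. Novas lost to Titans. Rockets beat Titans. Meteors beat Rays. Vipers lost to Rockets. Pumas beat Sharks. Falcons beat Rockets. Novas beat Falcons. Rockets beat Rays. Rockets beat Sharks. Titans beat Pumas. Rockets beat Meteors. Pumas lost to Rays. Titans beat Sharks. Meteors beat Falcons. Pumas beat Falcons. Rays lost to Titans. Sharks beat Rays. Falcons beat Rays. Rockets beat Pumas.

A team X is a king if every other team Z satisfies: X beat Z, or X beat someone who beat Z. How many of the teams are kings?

5

Vipers cannot reach Rockets in two steps.
Titans reaches everyone (king).
Sharks cannot reach Titans, Novas, Meteors in two steps.
Novas cannot reach Titans in two steps.
Pumas reaches everyone (king).
Rockets reaches everyone (king).
Falcons reaches everyone (king).
Meteors reaches everyone (king).
Rays cannot reach Titans, Novas, Rockets in two steps.
Kings: Titans, Pumas, Rockets, Falcons, Meteors — 5.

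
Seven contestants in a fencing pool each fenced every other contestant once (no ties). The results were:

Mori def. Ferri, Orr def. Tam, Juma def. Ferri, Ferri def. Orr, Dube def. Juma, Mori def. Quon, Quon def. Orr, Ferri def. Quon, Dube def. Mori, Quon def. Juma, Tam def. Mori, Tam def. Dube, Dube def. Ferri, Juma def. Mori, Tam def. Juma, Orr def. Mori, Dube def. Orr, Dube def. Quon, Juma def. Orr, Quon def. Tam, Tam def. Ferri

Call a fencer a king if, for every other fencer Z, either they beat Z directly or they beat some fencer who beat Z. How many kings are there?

Dube reaches everyone (king).
Mori cannot reach Dube in two steps.
Quon reaches everyone (king).
Juma cannot reach Dube in two steps.
Orr reaches everyone (king).
Tam reaches everyone (king).
Ferri cannot reach Dube in two steps.
Kings: Dube, Quon, Orr, Tam — 4.

4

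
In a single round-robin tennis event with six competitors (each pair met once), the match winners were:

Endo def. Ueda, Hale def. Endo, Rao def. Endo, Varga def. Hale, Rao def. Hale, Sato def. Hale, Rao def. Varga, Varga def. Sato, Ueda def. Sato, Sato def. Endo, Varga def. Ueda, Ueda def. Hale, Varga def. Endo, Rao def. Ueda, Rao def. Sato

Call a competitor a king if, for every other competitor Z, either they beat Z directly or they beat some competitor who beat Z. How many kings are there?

Rao reaches everyone (king).
Endo cannot reach Rao, Varga in two steps.
Hale cannot reach Rao, Varga, Sato in two steps.
Varga cannot reach Rao in two steps.
Sato cannot reach Rao, Varga in two steps.
Ueda cannot reach Rao, Varga in two steps.
Kings: Rao — 1.

1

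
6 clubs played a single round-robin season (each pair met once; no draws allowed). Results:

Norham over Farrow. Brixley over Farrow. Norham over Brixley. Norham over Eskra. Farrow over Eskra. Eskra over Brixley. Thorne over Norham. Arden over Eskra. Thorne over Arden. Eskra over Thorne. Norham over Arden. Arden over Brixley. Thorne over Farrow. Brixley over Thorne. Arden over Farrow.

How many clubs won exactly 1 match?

1

Win totals: Thorne 3, Arden 3, Farrow 1, Eskra 2, Norham 4, Brixley 2.
Exactly 1: Farrow — 1 club.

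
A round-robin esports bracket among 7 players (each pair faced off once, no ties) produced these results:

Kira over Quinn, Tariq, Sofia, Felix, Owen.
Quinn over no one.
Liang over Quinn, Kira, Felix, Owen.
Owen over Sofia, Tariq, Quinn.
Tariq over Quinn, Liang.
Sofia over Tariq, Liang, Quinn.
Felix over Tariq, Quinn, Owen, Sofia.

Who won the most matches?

Kira

Win totals: Owen 3, Sofia 3, Liang 4, Quinn 0, Tariq 2, Felix 4, Kira 5.
Kira leads with 5 wins (next highest: 4).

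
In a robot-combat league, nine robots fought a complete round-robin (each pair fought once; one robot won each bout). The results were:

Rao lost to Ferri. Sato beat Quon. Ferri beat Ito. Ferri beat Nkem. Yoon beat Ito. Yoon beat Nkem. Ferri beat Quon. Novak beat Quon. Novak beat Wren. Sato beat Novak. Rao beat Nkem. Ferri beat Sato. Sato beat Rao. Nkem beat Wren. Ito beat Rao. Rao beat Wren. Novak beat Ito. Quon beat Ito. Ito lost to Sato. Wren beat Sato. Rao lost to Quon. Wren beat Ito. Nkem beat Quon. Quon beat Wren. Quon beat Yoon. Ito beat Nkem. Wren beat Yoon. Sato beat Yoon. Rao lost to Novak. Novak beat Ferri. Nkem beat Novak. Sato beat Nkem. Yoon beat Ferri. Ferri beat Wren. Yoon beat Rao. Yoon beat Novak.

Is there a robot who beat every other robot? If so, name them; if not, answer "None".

None

Highest win total is Sato with 6 (out of 8 possible).
Sato lost to Ferri, Wren, so no robot went undefeated.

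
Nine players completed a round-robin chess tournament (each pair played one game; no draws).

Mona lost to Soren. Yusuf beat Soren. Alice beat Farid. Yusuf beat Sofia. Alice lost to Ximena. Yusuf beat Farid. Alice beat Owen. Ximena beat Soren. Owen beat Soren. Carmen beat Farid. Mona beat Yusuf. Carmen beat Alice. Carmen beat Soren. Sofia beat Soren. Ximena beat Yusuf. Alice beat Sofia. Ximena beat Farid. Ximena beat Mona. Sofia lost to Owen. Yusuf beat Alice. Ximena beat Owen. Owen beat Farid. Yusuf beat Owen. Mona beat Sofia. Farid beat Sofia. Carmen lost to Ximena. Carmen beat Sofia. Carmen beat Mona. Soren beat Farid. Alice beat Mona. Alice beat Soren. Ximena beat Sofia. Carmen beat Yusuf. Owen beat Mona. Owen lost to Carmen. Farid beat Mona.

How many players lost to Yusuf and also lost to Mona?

Yusuf beat: Owen, Soren, Farid, Sofia, Alice.
Mona beat: Yusuf, Sofia.
Both beat: Sofia — 1.

1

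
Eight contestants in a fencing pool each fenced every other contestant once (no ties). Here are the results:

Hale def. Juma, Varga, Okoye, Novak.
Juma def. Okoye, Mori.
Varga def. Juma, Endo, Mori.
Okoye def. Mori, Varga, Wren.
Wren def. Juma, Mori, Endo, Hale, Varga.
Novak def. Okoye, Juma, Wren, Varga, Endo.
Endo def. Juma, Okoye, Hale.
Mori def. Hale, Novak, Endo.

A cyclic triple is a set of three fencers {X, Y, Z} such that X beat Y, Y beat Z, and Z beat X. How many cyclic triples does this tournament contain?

17

Win totals: Okoye 3, Endo 3, Hale 4, Juma 2, Varga 3, Novak 5, Mori 3, Wren 5.
A fencer with w wins dominates both others in C(w,2) triples; summing gives 3 + 3 + 6 + 1 + 3 + 10 + 3 + 10 = 39 transitive triples.
Total triples C(8,3) = 56, so cyclic triples = 56 − 39 = 17.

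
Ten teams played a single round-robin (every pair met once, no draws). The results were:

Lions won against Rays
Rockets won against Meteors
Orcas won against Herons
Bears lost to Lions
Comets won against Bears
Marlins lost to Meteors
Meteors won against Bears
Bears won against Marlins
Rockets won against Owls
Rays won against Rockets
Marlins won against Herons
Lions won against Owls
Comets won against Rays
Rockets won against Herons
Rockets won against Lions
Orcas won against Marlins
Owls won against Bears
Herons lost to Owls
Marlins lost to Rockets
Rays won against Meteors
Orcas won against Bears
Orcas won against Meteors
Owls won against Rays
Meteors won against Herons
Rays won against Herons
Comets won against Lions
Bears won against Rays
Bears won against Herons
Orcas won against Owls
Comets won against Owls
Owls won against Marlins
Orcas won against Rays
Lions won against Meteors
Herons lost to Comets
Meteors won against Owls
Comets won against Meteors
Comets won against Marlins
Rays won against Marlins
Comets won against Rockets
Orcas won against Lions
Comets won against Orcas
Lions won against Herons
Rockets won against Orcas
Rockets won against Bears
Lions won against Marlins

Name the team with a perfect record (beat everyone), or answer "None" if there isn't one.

Comets has 9 wins out of 9 opponents — a perfect record.

Comets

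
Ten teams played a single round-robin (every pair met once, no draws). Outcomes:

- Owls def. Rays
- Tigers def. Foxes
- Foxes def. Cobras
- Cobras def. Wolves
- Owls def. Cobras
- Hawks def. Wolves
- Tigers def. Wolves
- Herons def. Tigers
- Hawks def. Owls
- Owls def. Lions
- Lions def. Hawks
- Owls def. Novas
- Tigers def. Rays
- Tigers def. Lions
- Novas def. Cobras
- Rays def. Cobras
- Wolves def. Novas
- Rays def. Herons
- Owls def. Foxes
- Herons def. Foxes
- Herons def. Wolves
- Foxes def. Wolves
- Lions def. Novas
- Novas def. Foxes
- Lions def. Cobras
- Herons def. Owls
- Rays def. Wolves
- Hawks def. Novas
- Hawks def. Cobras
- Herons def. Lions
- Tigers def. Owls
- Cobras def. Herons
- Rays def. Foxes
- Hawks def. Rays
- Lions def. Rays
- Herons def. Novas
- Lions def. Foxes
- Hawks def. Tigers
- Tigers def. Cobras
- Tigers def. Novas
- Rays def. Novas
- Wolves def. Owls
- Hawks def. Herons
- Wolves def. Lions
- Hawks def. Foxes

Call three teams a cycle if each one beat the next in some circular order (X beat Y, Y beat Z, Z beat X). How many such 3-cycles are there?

Win totals: Lions 5, Tigers 7, Herons 6, Rays 5, Novas 2, Cobras 2, Wolves 3, Hawks 8, Foxes 2, Owls 5.
A team with w wins dominates both others in C(w,2) triples; summing gives 10 + 21 + 15 + 10 + 1 + 1 + 3 + 28 + 1 + 10 = 100 transitive triples.
Total triples C(10,3) = 120, so cyclic triples = 120 − 100 = 20.

20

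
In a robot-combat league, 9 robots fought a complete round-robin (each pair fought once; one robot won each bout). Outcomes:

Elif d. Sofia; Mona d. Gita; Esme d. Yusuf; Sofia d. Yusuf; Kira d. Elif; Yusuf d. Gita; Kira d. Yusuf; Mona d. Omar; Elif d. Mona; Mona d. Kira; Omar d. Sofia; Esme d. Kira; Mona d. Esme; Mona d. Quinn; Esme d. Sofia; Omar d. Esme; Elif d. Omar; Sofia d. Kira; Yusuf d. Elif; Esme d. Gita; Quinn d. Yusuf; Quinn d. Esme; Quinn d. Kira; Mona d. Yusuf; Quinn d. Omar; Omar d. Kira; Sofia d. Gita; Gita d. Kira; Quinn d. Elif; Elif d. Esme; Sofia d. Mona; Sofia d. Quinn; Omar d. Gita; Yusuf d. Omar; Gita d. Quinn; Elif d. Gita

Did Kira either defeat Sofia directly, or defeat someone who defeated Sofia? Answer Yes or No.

Yes

Kira did not beat Sofia directly.
Kira beat Yusuf, Elif. Of those, Elif beat Sofia.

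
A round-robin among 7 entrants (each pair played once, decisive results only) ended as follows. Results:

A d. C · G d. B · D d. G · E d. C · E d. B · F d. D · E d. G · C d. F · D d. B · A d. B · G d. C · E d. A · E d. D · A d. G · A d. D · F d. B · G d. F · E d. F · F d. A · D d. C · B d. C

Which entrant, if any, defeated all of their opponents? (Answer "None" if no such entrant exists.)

E has 6 wins out of 6 opponents — a perfect record.

E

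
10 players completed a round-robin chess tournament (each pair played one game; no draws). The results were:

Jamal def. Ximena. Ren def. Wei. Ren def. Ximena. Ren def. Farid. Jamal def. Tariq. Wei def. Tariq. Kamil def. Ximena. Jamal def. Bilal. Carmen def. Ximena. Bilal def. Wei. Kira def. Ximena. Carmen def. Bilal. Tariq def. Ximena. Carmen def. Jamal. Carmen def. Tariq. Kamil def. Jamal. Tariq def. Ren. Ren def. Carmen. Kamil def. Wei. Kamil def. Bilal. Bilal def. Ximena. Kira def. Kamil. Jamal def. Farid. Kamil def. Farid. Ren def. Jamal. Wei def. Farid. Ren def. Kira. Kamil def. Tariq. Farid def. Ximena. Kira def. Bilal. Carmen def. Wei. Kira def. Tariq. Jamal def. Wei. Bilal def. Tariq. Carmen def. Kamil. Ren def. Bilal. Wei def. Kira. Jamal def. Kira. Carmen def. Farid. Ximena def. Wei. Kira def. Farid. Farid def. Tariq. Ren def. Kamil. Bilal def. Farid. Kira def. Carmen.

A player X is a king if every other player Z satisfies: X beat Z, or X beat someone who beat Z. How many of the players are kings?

Farid cannot reach Kira, Kamil, Bilal, Carmen, Jamal in two steps.
Tariq reaches everyone (king).
Wei cannot reach Jamal in two steps.
Kira reaches everyone (king).
Kamil cannot reach Carmen in two steps.
Bilal cannot reach Kamil, Carmen, Jamal in two steps.
Ren reaches everyone (king).
Ximena cannot reach Kamil, Bilal, Ren, Carmen, Jamal in two steps.
Carmen reaches everyone (king).
Jamal reaches everyone (king).
Kings: Tariq, Kira, Ren, Carmen, Jamal — 5.

5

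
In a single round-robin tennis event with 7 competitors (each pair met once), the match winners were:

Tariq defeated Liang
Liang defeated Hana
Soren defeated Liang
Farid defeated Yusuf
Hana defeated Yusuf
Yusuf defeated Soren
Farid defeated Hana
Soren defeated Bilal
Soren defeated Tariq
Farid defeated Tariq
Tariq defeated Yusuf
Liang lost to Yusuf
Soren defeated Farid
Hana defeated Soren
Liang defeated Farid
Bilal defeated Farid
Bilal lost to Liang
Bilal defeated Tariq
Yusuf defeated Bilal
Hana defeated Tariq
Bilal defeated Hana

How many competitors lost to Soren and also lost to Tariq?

1

Soren beat: Liang, Farid, Bilal, Tariq.
Tariq beat: Liang, Yusuf.
Both beat: Liang — 1.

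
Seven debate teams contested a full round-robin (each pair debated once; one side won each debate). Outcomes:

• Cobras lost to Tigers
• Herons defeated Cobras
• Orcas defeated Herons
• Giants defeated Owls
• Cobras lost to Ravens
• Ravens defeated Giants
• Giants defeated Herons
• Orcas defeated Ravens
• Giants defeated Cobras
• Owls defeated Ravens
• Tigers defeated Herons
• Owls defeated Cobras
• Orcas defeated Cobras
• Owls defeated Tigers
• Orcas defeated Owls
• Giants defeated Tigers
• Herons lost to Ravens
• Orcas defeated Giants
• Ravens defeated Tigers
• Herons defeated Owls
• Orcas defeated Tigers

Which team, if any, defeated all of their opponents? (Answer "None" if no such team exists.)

Orcas

Orcas has 6 wins out of 6 opponents — a perfect record.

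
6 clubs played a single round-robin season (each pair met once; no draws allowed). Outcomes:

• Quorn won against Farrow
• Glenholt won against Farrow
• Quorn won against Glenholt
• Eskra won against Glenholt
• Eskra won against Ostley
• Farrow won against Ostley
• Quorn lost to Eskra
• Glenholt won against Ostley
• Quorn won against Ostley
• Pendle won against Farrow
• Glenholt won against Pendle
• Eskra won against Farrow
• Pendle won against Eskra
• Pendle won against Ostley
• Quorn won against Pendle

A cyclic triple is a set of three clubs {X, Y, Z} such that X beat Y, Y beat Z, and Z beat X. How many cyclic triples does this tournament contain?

Win totals: Pendle 3, Farrow 1, Ostley 0, Eskra 4, Quorn 4, Glenholt 3.
A club with w wins dominates both others in C(w,2) triples; summing gives 3 + 0 + 0 + 6 + 6 + 3 = 18 transitive triples.
Total triples C(6,3) = 20, so cyclic triples = 20 − 18 = 2.

2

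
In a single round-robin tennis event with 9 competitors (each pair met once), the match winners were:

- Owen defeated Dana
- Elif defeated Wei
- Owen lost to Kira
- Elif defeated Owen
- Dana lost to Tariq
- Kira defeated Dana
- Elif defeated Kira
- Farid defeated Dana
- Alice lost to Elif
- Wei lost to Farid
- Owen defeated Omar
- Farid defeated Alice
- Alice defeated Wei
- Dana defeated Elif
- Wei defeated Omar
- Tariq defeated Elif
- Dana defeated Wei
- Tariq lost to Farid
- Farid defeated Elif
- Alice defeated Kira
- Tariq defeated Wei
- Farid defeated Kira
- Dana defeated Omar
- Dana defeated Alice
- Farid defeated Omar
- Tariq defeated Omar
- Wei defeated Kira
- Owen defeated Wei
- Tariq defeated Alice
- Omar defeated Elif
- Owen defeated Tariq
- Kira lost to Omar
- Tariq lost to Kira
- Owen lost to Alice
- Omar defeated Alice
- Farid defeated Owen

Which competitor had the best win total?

Win totals: Elif 4, Owen 4, Omar 3, Kira 3, Tariq 5, Wei 2, Dana 4, Alice 3, Farid 8.
Farid leads with 8 wins (next highest: 5).

Farid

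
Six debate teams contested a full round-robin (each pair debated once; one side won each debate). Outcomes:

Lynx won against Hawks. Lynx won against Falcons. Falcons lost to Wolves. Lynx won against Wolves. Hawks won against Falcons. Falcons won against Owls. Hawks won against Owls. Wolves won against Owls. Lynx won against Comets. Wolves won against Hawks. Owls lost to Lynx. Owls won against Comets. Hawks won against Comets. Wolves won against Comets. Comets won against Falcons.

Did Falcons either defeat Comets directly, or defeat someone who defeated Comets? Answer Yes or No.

Yes

Falcons did not beat Comets directly.
Falcons beat Owls. Of those, Owls beat Comets.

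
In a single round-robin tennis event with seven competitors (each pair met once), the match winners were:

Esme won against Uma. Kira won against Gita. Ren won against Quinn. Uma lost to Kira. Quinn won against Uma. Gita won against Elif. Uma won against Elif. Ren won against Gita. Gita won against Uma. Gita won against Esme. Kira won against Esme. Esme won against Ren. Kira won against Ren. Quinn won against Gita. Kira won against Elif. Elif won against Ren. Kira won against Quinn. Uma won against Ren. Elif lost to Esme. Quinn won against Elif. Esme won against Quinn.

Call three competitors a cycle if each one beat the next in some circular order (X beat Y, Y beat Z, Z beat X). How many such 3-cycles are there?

6

Win totals: Uma 2, Quinn 3, Ren 2, Kira 6, Elif 1, Esme 4, Gita 3.
A competitor with w wins dominates both others in C(w,2) triples; summing gives 1 + 3 + 1 + 15 + 0 + 6 + 3 = 29 transitive triples.
Total triples C(7,3) = 35, so cyclic triples = 35 − 29 = 6.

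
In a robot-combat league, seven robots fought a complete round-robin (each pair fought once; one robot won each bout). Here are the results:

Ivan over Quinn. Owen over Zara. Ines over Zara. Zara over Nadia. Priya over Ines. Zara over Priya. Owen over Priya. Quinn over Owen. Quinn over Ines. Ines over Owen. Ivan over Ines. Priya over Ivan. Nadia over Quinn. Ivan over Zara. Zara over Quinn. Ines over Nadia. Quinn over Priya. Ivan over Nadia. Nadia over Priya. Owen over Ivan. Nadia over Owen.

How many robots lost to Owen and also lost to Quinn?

Owen beat: Zara, Priya, Ivan.
Quinn beat: Owen, Priya, Ines.
Both beat: Priya — 1.

1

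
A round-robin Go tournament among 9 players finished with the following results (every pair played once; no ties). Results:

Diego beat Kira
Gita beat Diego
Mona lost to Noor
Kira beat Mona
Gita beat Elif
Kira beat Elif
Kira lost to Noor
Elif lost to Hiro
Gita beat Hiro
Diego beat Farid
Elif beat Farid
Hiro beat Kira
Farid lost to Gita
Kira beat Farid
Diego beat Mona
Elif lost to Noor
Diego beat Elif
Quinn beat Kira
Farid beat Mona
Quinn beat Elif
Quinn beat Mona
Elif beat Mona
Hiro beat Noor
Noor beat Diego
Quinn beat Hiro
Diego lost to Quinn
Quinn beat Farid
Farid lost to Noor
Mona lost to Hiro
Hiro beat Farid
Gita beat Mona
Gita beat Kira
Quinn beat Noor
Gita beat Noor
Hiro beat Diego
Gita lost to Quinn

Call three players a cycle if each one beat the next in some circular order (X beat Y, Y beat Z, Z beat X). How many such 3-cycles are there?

Win totals: Mona 0, Hiro 6, Kira 3, Diego 4, Elif 2, Noor 5, Quinn 8, Gita 7, Farid 1.
A player with w wins dominates both others in C(w,2) triples; summing gives 0 + 15 + 3 + 6 + 1 + 10 + 28 + 21 + 0 = 84 transitive triples.
Total triples C(9,3) = 84, so cyclic triples = 84 − 84 = 0.

0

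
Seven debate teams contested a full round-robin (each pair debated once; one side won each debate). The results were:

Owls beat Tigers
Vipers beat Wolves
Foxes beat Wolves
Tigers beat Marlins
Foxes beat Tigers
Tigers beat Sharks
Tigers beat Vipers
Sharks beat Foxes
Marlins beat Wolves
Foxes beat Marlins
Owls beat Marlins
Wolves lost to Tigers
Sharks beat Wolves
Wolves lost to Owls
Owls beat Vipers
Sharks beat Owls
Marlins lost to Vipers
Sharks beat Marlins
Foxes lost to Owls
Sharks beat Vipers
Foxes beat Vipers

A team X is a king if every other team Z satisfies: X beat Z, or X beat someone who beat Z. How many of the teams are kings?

Sharks reaches everyone (king).
Tigers reaches everyone (king).
Marlins cannot reach Sharks, Tigers, Owls, Foxes, Vipers in two steps.
Owls reaches everyone (king).
Foxes cannot reach Owls in two steps.
Wolves cannot reach Sharks, Tigers, Marlins, Owls, Foxes, Vipers in two steps.
Vipers cannot reach Sharks, Tigers, Owls, Foxes in two steps.
Kings: Sharks, Tigers, Owls — 3.

3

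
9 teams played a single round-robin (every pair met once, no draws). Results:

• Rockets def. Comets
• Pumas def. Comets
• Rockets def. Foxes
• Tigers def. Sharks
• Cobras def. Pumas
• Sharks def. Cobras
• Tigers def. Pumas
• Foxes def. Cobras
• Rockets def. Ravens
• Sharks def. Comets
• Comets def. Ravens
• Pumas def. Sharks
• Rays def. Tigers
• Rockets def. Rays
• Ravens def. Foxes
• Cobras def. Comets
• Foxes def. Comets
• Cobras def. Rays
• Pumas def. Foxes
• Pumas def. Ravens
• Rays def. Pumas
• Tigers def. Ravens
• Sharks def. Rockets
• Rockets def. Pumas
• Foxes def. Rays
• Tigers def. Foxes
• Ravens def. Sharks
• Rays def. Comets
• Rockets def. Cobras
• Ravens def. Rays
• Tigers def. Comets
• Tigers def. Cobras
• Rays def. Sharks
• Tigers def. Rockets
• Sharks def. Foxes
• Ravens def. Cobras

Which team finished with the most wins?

Win totals: Sharks 4, Tigers 7, Rockets 6, Ravens 4, Rays 4, Cobras 3, Foxes 3, Comets 1, Pumas 4.
Tigers leads with 7 wins (next highest: 6).

Tigers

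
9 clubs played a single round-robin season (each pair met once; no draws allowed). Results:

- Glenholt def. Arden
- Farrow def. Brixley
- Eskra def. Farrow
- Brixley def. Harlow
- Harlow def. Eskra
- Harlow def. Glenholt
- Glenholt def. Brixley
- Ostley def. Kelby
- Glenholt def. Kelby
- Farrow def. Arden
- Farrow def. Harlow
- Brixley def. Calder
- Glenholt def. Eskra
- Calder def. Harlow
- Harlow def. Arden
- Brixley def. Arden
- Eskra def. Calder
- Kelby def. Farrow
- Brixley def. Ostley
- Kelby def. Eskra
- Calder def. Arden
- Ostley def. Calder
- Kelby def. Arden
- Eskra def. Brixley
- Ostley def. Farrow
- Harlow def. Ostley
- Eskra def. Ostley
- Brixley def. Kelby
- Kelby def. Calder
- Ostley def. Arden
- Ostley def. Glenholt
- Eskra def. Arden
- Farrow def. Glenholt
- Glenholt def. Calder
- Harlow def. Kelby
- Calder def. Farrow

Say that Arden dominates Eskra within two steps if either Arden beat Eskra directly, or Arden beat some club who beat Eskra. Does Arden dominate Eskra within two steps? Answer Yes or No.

No

Arden did not beat Eskra directly.
Arden beat no one, so there is no intermediate club.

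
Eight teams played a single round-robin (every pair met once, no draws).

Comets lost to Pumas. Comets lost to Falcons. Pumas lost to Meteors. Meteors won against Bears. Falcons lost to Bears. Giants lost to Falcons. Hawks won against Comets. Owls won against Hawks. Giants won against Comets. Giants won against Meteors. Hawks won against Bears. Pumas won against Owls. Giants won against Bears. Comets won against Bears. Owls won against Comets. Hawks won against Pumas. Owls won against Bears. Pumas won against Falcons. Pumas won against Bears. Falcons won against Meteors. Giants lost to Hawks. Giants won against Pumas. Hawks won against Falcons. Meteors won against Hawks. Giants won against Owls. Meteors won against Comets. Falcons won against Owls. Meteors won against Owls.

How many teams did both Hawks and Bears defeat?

Hawks beat: Pumas, Giants, Falcons, Comets, Bears.
Bears beat: Falcons.
Both beat: Falcons — 1.

1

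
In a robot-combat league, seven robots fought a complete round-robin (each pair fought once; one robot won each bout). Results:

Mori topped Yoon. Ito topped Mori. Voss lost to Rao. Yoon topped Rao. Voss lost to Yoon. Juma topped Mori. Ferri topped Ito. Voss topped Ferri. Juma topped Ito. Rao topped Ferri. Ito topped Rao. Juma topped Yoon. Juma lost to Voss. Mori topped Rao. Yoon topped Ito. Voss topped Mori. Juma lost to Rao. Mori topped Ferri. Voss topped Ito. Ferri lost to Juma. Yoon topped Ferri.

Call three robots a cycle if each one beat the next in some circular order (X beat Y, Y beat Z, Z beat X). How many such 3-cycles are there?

10

Win totals: Ferri 1, Voss 4, Mori 3, Juma 4, Yoon 4, Ito 2, Rao 3.
A robot with w wins dominates both others in C(w,2) triples; summing gives 0 + 6 + 3 + 6 + 6 + 1 + 3 = 25 transitive triples.
Total triples C(7,3) = 35, so cyclic triples = 35 − 25 = 10.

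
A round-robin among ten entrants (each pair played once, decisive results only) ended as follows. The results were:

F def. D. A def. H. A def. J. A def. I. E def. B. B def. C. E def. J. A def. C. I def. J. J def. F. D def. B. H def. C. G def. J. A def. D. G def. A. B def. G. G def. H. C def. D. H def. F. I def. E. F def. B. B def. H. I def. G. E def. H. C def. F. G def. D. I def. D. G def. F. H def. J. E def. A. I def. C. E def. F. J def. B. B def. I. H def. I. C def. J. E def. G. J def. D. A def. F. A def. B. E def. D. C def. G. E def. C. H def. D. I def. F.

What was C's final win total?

4

C's results: beat D, F, G, J; lost to A, B, E, H, I.
That is 4 wins.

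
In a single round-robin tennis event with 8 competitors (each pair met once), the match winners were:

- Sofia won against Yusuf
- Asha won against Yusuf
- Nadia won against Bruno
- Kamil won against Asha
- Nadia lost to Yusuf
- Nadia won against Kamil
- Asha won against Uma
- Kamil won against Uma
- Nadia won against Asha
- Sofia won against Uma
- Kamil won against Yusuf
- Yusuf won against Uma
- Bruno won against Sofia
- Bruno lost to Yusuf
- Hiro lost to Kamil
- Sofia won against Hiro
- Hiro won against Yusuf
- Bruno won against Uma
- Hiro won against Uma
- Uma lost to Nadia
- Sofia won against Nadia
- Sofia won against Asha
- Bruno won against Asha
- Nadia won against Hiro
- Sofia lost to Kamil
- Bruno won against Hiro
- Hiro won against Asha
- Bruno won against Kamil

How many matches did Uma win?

Uma's results: beat no one; lost to Yusuf, Asha, Bruno, Nadia, Hiro, Sofia, Kamil.
That is 0 wins.

0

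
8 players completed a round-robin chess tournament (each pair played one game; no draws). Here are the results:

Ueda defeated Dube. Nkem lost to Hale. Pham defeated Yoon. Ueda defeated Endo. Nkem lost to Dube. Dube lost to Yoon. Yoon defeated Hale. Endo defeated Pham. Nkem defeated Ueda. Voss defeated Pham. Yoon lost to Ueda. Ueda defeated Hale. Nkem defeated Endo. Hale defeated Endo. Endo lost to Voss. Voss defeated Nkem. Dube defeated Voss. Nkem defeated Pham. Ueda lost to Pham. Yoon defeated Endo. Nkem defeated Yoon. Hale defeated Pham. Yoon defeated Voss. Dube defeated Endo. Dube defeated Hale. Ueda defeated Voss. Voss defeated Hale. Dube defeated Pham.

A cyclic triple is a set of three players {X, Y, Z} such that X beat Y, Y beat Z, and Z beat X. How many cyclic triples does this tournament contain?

Win totals: Pham 2, Dube 5, Yoon 4, Voss 4, Ueda 5, Hale 3, Nkem 4, Endo 1.
A player with w wins dominates both others in C(w,2) triples; summing gives 1 + 10 + 6 + 6 + 10 + 3 + 6 + 0 = 42 transitive triples.
Total triples C(8,3) = 56, so cyclic triples = 56 − 42 = 14.

14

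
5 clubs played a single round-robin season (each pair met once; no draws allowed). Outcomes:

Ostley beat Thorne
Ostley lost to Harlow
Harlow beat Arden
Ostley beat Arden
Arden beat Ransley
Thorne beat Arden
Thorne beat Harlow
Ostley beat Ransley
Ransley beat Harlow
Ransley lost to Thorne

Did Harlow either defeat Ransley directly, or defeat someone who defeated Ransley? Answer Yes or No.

Yes

Harlow did not beat Ransley directly.
Harlow beat Arden, Ostley. Of those, Arden beat Ransley.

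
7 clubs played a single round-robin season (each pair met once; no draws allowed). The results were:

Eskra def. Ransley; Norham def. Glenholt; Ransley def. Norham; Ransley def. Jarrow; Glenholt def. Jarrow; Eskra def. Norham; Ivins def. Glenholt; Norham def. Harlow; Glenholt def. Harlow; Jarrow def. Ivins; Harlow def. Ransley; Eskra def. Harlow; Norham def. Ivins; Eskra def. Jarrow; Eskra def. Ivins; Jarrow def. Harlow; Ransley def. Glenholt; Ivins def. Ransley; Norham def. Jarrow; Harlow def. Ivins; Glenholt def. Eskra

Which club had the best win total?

Win totals: Glenholt 3, Jarrow 2, Harlow 2, Norham 4, Ransley 3, Ivins 2, Eskra 5.
Eskra leads with 5 wins (next highest: 4).

Eskra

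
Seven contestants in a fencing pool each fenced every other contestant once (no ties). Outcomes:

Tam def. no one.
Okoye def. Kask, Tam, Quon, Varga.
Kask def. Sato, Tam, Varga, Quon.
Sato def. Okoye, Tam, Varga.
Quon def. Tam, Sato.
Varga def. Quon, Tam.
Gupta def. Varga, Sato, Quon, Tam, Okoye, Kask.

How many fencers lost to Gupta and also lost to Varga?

2

Gupta beat: Tam, Okoye, Varga, Quon, Kask, Sato.
Varga beat: Tam, Quon.
Both beat: Tam, Quon — 2.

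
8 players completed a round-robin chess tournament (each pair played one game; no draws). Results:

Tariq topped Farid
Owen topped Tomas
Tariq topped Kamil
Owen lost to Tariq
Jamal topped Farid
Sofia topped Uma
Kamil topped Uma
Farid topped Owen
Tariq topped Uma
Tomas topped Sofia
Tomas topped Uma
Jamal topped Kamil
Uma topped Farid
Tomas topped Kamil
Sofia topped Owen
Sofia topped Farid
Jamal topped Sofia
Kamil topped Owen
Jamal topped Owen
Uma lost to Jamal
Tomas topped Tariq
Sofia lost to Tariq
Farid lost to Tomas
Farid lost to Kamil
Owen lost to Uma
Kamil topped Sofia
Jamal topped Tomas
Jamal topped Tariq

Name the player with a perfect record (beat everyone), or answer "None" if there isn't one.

Jamal has 7 wins out of 7 opponents — a perfect record.

Jamal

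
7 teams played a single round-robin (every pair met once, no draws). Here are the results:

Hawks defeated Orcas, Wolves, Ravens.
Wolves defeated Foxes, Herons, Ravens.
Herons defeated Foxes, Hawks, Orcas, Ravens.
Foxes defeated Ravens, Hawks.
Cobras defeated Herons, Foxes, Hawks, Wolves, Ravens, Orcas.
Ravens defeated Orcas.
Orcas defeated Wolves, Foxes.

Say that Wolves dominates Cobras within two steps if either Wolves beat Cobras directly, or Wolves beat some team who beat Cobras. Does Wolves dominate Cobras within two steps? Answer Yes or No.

No

Wolves did not beat Cobras directly.
Wolves beat Foxes, Ravens, Herons, but each of them lost to Cobras. No two-step path.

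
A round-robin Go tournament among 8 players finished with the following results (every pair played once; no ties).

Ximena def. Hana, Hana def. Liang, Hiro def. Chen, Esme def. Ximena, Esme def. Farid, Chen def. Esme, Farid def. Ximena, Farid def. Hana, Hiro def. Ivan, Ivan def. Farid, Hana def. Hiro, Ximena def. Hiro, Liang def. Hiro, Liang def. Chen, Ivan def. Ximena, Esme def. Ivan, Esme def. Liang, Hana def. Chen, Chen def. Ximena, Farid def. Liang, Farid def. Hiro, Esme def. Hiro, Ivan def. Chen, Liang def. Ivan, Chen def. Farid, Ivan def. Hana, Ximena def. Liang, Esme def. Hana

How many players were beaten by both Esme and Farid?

Esme beat: Ivan, Farid, Liang, Hiro, Hana, Ximena.
Farid beat: Liang, Hiro, Hana, Ximena.
Both beat: Liang, Hiro, Hana, Ximena — 4.

4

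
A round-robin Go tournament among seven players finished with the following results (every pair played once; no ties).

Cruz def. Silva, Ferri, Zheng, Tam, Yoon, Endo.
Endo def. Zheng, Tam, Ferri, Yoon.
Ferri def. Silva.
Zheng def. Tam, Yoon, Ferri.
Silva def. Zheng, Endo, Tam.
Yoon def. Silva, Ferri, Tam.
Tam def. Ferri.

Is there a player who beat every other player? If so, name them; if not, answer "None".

Cruz

Cruz has 6 wins out of 6 opponents — a perfect record.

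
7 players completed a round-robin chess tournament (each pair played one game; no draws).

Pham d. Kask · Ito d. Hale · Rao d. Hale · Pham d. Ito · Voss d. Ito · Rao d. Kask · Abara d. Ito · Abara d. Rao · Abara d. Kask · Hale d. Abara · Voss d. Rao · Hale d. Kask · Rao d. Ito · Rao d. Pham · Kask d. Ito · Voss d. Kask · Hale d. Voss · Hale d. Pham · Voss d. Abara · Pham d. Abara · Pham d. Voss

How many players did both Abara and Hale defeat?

1

Abara beat: Kask, Ito, Rao.
Hale beat: Kask, Pham, Abara, Voss.
Both beat: Kask — 1.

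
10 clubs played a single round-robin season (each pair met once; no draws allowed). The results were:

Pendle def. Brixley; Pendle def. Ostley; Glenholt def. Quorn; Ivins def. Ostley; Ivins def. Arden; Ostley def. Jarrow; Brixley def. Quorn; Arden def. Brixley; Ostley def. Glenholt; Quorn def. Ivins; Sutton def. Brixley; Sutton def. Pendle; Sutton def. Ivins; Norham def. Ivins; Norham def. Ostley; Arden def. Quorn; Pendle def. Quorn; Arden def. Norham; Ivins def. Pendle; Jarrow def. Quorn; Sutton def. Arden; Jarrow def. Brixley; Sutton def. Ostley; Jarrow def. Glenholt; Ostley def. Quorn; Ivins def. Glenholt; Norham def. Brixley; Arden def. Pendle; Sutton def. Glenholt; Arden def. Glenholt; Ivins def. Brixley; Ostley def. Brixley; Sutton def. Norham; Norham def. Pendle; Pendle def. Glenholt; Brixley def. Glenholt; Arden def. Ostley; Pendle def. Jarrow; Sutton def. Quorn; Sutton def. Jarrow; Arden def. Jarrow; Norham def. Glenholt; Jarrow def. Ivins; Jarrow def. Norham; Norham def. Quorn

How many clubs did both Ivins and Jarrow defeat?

2

Ivins beat: Pendle, Glenholt, Ostley, Arden, Brixley.
Jarrow beat: Norham, Glenholt, Ivins, Quorn, Brixley.
Both beat: Glenholt, Brixley — 2.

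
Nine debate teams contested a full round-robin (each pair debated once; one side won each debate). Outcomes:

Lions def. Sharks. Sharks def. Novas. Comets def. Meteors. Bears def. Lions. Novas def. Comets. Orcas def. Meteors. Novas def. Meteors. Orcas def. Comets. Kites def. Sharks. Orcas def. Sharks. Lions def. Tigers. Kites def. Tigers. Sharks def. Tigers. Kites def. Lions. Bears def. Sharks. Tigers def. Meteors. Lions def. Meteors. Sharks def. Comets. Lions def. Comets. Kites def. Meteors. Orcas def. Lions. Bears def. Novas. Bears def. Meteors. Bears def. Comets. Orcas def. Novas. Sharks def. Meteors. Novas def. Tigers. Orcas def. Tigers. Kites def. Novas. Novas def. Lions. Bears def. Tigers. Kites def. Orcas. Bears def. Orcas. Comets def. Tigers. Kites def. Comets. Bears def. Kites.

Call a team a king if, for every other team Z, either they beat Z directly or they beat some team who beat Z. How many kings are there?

Novas cannot reach Kites, Bears, Orcas in two steps.
Lions cannot reach Kites, Bears, Orcas in two steps.
Kites cannot reach Bears in two steps.
Tigers cannot reach Novas, Lions, Kites, Bears, Orcas, Comets, Sharks in two steps.
Bears reaches everyone (king).
Orcas cannot reach Kites, Bears in two steps.
Comets cannot reach Novas, Lions, Kites, Bears, Orcas, Sharks in two steps.
Meteors cannot reach Novas, Lions, Kites, Tigers, Bears, Orcas, Comets, Sharks in two steps.
Sharks cannot reach Kites, Bears, Orcas in two steps.
Kings: Bears — 1.

1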